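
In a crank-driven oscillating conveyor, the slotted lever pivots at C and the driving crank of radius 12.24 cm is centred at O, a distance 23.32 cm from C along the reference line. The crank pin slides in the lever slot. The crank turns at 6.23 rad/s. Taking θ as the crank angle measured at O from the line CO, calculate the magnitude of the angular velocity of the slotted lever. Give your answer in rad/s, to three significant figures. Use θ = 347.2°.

ω = 6.23 rad/s
Crank pin A relative to C: A = (d + r cosθ, r sinθ); lever angle φ = atan2(r sinθ, d + r cosθ).
Differentiating tanφ: φ̇ = rω(d cosθ + r)/(d² + r² + 2dr cosθ).
d² + r² + 2dr cosθ = |CA|² = 0.125033 m²;  d cosθ + r = +0.3498 m.
|ω_lever| = |0.1224·6.23·+0.3498| / 0.125033 = 2.1334 rad/s.

2.13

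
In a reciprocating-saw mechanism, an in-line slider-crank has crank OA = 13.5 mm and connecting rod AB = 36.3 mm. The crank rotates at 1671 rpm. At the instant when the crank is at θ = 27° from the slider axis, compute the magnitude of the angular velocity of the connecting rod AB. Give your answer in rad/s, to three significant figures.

58.8

ω = 175 rad/s (converted from 1671 rpm).
The rod makes angle φ with the slider axis where L sinφ = r sinθ; differentiating, L cosφ·φ̇ = r ω cosθ.
L cosφ = √(L² − r² sin²θ) = 0.035779 m.
|ω_rod| = r ω |cosθ| / √(L² − r² sin²θ) = 0.0135·175·0.89101/0.035779 = 58.829 rad/s.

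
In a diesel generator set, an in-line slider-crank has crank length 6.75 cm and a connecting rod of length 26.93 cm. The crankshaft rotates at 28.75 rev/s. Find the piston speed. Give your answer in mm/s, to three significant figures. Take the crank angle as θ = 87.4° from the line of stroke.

12300

ω = 2π·28.8 = 180.6 rad/s
For an in-line slider-crank, x = r cosθ + √(L² − r² sin²θ), so v = −rω sinθ·[1 + r cosθ/√(L² − r² sin²θ)].
With r = 0.0675 m, L = 0.2693 m, θ = 87.4°: √(L² − r² sin²θ) = 0.26072 m.
v = −0.0675·180.6·0.99897·[1 + 0.0675·0.04536/0.26072] = -12.324 m/s.
|v| = 12.324 m/s = 12324 mm/s.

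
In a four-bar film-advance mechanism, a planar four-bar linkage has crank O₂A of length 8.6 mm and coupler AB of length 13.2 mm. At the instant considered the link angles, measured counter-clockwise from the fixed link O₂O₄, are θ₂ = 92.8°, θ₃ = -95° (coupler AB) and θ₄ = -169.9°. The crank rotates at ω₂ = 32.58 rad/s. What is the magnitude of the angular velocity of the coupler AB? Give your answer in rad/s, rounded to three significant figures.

ω₂ = 32.58 rad/s
Differentiating the loop-closure r₂e^{iθ₂}+r₃e^{iθ₃}=r₁+r₄e^{iθ₄} gives r₂ω₂e^{iθ₂}+r₃ω₃e^{iθ₃}=r₄ω₄e^{iθ₄}.
Eliminating the other unknown: ω₃ = r₂ω₂ sin(θ₄−θ₂) / [r₃ sin(θ₃−θ₄)].
Numerator sine = +0.99189; denominator sine = +0.96547.
Result = 0.0086·32.58·(+0.99189) / (0.0132·(+0.96547)) = +21.807 rad/s; magnitude 21.807 rad/s.

21.8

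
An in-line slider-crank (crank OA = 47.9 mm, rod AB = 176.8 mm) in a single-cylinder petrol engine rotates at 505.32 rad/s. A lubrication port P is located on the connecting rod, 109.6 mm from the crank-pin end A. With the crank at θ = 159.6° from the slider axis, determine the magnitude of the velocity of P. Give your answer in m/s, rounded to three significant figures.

ω = 505.3 rad/s.  Crank-pin speed |V_A| = rω = 24.205 m/s, perpendicular to OA.
Rod angle: sinφ = −(r/L) sinθ ⇒ φ = -5.419°; ω_rod = −rω cosθ/√(L²−r²sin²θ) = +128.89 rad/s.
V_P = V_A + ω_rod × AP, with AP = 0.1096 m along the rod.
Components: V_Px = −rω sinθ − a·ω_rod·sinφ = -7.103 m/s;  V_Py = rω cosθ + a·ω_rod·cosφ = -8.623 m/s.
|V_P| = √(V_Px² + V_Py²) = 11.172 m/s.

11.2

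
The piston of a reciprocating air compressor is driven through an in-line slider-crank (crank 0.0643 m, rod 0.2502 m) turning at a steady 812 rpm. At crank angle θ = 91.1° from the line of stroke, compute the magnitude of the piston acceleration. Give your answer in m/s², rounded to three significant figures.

ω = 2π·812/60 = 85.03 rad/s
x(θ) = r cosθ + √(L² − r² sin²θ); with ω constant, a = ω²·d²x/dθ².
d²x/dθ² = −r cosθ − r²(cos2θ)/√u − r⁴ sin²2θ/(4u^{3/2}),  u = L² − r² sin²θ = 0.0584671 m².
Substituting r = 0.0643 m, L = 0.2502 m, θ = 91.1°: d²x/dθ² = +0.01832 m.
a = ω²·d²x/dθ² = (85.03)²·(+0.01832) = +132.46 m/s²;  |a| = 132.46 m/s².

132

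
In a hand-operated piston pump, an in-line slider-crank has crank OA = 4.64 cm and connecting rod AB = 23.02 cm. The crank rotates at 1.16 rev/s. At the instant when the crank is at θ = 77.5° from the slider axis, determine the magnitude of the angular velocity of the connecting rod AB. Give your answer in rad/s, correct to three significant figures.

0.324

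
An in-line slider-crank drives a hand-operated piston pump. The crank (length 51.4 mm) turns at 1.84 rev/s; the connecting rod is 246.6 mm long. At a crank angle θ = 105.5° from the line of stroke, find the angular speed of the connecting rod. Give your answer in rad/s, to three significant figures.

0.657

ω = 11.56 rad/s (converted from 1.84 rev/s).
The rod makes angle φ with the slider axis where L sinφ = r sinθ; differentiating, L cosφ·φ̇ = r ω cosθ.
L cosφ = √(L² − r² sin²θ) = 0.24157 m.
|ω_rod| = r ω |cosθ| / √(L² − r² sin²θ) = 0.0514·11.56·0.26724/0.24157 = 0.65737 rad/s.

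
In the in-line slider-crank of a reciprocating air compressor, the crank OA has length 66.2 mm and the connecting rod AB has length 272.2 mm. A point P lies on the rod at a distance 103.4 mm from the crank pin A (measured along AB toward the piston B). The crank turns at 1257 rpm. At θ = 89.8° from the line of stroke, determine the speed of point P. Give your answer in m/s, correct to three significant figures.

8.72

ω = 131.6 rad/s.  Crank-pin speed |V_A| = rω = 8.7141 m/s, perpendicular to OA.
Rod angle: sinφ = −(r/L) sinθ ⇒ φ = -14.076°; ω_rod = −rω cosθ/√(L²−r²sin²θ) = -0.11521 rad/s.
V_P = V_A + ω_rod × AP, with AP = 0.1034 m along the rod.
Components: V_Px = −rω sinθ − a·ω_rod·sinφ = -8.7169 m/s;  V_Py = rω cosθ + a·ω_rod·cosφ = +0.018863 m/s.
|V_P| = √(V_Px² + V_Py²) = 8.717 m/s.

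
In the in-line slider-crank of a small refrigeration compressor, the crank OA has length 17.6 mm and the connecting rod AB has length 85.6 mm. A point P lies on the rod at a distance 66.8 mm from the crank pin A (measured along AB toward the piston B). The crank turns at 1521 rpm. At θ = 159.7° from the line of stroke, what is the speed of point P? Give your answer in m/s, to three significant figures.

1.01

ω = 159.3 rad/s.  Crank-pin speed |V_A| = rω = 2.8033 m/s, perpendicular to OA.
Rod angle: sinφ = −(r/L) sinθ ⇒ φ = -4.091°; ω_rod = −rω cosθ/√(L²−r²sin²θ) = +30.793 rad/s.
V_P = V_A + ω_rod × AP, with AP = 0.0668 m along the rod.
Components: V_Px = −rω sinθ − a·ω_rod·sinφ = -0.82584 m/s;  V_Py = rω cosθ + a·ω_rod·cosφ = -0.57744 m/s.
|V_P| = √(V_Px² + V_Py²) = 1.0077 m/s.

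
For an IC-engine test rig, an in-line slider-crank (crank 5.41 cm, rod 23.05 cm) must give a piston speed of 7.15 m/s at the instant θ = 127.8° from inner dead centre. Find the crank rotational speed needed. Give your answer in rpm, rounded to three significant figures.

1870

For an in-line slider-crank, |v_piston| = rω|sinθ|·[1 + r cosθ/√(L² − r² sin²θ)].
With r = 0.0541 m, L = 0.2305 m, θ = 127.8°: the bracketed kinematic factor |dx/dθ| = 0.036489 m.
ω = v/|dx/dθ| = 7.15/0.036489 = 195.95 rad/s.
N = 60ω/(2π) = 1871.2 rpm.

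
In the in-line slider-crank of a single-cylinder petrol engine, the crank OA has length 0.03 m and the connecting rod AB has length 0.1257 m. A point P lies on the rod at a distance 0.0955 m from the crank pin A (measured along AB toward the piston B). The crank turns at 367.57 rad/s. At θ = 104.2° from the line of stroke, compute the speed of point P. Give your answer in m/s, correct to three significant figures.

ω = 367.6 rad/s.  Crank-pin speed |V_A| = rω = 11.027 m/s, perpendicular to OA.
Rod angle: sinφ = −(r/L) sinθ ⇒ φ = -13.378°; ω_rod = −rω cosθ/√(L²−r²sin²θ) = +22.12 rad/s.
V_P = V_A + ω_rod × AP, with AP = 0.0955 m along the rod.
Components: V_Px = −rω sinθ − a·ω_rod·sinφ = -10.201 m/s;  V_Py = rω cosθ + a·ω_rod·cosφ = -0.6499 m/s.
|V_P| = √(V_Px² + V_Py²) = 10.222 m/s.

10.2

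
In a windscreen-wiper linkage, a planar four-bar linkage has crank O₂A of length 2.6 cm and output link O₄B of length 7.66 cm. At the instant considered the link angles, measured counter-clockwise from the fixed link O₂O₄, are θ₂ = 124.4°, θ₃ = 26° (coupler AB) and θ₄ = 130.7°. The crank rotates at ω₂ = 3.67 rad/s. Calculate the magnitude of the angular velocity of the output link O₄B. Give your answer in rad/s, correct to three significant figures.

ω₂ = 3.67 rad/s
Differentiating the loop-closure r₂e^{iθ₂}+r₃e^{iθ₃}=r₁+r₄e^{iθ₄} gives r₂ω₂e^{iθ₂}+r₃ω₃e^{iθ₃}=r₄ω₄e^{iθ₄}.
Eliminating the other unknown: ω₄ = r₂ω₂ sin(θ₂−θ₃) / [r₄ sin(θ₄−θ₃)].
Numerator sine = +0.98927; denominator sine = +0.96727.
Result = 0.026·3.67·(+0.98927) / (0.0766·(+0.96727)) = +1.274 rad/s; magnitude 1.274 rad/s.

1.27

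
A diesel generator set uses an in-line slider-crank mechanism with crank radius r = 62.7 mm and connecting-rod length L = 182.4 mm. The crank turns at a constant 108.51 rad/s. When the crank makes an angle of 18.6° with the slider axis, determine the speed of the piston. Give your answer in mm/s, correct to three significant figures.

2880

ω = 108.5 rad/s
For an in-line slider-crank, x = r cosθ + √(L² − r² sin²θ), so v = −rω sinθ·[1 + r cosθ/√(L² − r² sin²θ)].
With r = 0.0627 m, L = 0.1824 m, θ = 18.6°: √(L² − r² sin²θ) = 0.1813 m.
v = −0.0627·108.5·0.31896·[1 + 0.0627·0.94777/0.1813] = -2.8813 m/s.
|v| = 2.8813 m/s = 2881.3 mm/s.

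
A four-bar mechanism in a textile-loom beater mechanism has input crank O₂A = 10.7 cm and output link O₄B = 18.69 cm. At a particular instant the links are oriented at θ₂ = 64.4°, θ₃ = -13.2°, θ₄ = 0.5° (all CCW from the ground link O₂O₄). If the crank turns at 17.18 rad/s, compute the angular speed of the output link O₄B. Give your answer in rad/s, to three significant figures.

ω₂ = 17.18 rad/s
Differentiating the loop-closure r₂e^{iθ₂}+r₃e^{iθ₃}=r₁+r₄e^{iθ₄} gives r₂ω₂e^{iθ₂}+r₃ω₃e^{iθ₃}=r₄ω₄e^{iθ₄}.
Eliminating the other unknown: ω₄ = r₂ω₂ sin(θ₂−θ₃) / [r₄ sin(θ₄−θ₃)].
Numerator sine = +0.97667; denominator sine = +0.23684.
Result = 0.107·17.18·(+0.97667) / (0.1869·(+0.23684)) = +40.56 rad/s; magnitude 40.56 rad/s.

40.6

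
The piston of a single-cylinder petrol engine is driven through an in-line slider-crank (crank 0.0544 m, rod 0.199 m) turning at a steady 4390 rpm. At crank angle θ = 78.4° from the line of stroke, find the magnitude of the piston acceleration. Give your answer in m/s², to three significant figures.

ω = 2π·4390/60 = 459.7 rad/s
x(θ) = r cosθ + √(L² − r² sin²θ); with ω constant, a = ω²·d²x/dθ².
d²x/dθ² = −r cosθ − r²(cos2θ)/√u − r⁴ sin²2θ/(4u^{3/2}),  u = L² − r² sin²θ = 0.0367613 m².
Substituting r = 0.0544 m, L = 0.199 m, θ = 78.4°: d²x/dθ² = +0.0031999 m.
a = ω²·d²x/dθ² = (459.7)²·(+0.0031999) = +676.27 m/s²;  |a| = 676.27 m/s².

676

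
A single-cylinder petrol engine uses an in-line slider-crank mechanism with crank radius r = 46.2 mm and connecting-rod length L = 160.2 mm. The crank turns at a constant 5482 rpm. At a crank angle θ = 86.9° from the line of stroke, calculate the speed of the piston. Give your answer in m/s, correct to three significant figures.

ω = 2π·5482/60 = 574.1 rad/s
For an in-line slider-crank, x = r cosθ + √(L² − r² sin²θ), so v = −rω sinθ·[1 + r cosθ/√(L² − r² sin²θ)].
With r = 0.0462 m, L = 0.1602 m, θ = 86.9°: √(L² − r² sin²θ) = 0.15341 m.
v = −0.0462·574.1·0.99854·[1 + 0.0462·0.05408/0.15341] = -26.915 m/s.
|v| = 26.915 m/s.

26.9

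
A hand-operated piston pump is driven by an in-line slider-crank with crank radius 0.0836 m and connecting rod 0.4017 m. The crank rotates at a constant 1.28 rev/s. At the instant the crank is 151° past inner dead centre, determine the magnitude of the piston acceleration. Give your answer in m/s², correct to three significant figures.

4.12

ω = 2π·1.28 = 8.042 rad/s
x(θ) = r cosθ + √(L² − r² sin²θ); with ω constant, a = ω²·d²x/dθ².
d²x/dθ² = −r cosθ − r²(cos2θ)/√u − r⁴ sin²2θ/(4u^{3/2}),  u = L² − r² sin²θ = 0.15972 m².
Substituting r = 0.0836 m, L = 0.4017 m, θ = 151°: d²x/dθ² = +0.063714 m.
a = ω²·d²x/dθ² = (8.042)²·(+0.063714) = +4.1211 m/s²;  |a| = 4.1211 m/s².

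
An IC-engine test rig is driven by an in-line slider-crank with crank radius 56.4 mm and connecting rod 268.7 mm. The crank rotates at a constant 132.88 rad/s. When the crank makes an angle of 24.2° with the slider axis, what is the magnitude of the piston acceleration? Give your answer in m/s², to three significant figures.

1050

ω = 132.9 rad/s
x(θ) = r cosθ + √(L² − r² sin²θ); with ω constant, a = ω²·d²x/dθ².
d²x/dθ² = −r cosθ − r²(cos2θ)/√u − r⁴ sin²2θ/(4u^{3/2}),  u = L² − r² sin²θ = 0.0716652 m².
Substituting r = 0.0564 m, L = 0.2687 m, θ = 24.2°: d²x/dθ² = -0.059406 m.
a = ω²·d²x/dθ² = (132.9)²·(-0.059406) = -1048.9 m/s²;  |a| = 1048.9 m/s².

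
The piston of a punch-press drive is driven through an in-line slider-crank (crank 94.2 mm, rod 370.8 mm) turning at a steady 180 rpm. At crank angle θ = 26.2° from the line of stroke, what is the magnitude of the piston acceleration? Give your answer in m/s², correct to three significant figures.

ω = 2π·180/60 = 18.85 rad/s
x(θ) = r cosθ + √(L² − r² sin²θ); with ω constant, a = ω²·d²x/dθ².
d²x/dθ² = −r cosθ − r²(cos2θ)/√u − r⁴ sin²2θ/(4u^{3/2}),  u = L² − r² sin²θ = 0.135763 m².
Substituting r = 0.0942 m, L = 0.3708 m, θ = 26.2°: d²x/dθ² = -0.099463 m.
a = ω²·d²x/dθ² = (18.85)²·(-0.099463) = -35.34 m/s²;  |a| = 35.34 m/s².

35.3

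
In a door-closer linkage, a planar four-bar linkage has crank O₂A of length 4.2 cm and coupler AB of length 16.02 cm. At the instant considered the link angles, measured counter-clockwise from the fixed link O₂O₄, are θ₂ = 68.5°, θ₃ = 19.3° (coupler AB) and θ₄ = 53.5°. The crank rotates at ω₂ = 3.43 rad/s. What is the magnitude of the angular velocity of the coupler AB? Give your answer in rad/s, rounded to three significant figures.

0.414

ω₂ = 3.43 rad/s
Differentiating the loop-closure r₂e^{iθ₂}+r₃e^{iθ₃}=r₁+r₄e^{iθ₄} gives r₂ω₂e^{iθ₂}+r₃ω₃e^{iθ₃}=r₄ω₄e^{iθ₄}.
Eliminating the other unknown: ω₃ = r₂ω₂ sin(θ₄−θ₂) / [r₃ sin(θ₃−θ₄)].
Numerator sine = -0.25882; denominator sine = -0.56208.
Result = 0.042·3.43·(-0.25882) / (0.1602·(-0.56208)) = +0.41407 rad/s; magnitude 0.41407 rad/s.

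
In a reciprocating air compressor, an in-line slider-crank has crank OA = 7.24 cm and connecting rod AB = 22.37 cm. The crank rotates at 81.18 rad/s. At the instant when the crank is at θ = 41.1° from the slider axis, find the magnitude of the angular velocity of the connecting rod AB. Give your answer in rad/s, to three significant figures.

ω = 81.18 rad/s
The rod makes angle φ with the slider axis where L sinφ = r sinθ; differentiating, L cosφ·φ̇ = r ω cosθ.
L cosφ = √(L² − r² sin²θ) = 0.21858 m.
|ω_rod| = r ω |cosθ| / √(L² − r² sin²θ) = 0.0724·81.18·0.75356/0.21858 = 20.263 rad/s.

20.3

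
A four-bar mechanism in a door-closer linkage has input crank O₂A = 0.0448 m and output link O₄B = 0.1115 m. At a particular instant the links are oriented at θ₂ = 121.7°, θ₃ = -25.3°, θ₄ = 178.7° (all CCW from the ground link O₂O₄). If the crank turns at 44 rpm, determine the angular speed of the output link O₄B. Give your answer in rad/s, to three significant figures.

ω₂ = 4.608 rad/s (from 44 rpm).
Differentiating the loop-closure r₂e^{iθ₂}+r₃e^{iθ₃}=r₁+r₄e^{iθ₄} gives r₂ω₂e^{iθ₂}+r₃ω₃e^{iθ₃}=r₄ω₄e^{iθ₄}.
Eliminating the other unknown: ω₄ = r₂ω₂ sin(θ₂−θ₃) / [r₄ sin(θ₄−θ₃)].
Numerator sine = +0.54464; denominator sine = -0.40674.
Result = 0.0448·4.608·(+0.54464) / (0.1115·(-0.40674)) = -2.479 rad/s; magnitude 2.479 rad/s.

2.48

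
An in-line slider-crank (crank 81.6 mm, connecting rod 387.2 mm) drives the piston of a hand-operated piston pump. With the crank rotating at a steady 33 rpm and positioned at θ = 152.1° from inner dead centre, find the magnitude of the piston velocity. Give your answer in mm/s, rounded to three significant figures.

107

ω = 2π·33/60 = 3.456 rad/s
For an in-line slider-crank, x = r cosθ + √(L² − r² sin²θ), so v = −rω sinθ·[1 + r cosθ/√(L² − r² sin²θ)].
With r = 0.0816 m, L = 0.3872 m, θ = 152.1°: √(L² − r² sin²θ) = 0.38531 m.
v = −0.0816·3.456·0.46793·[1 + 0.0816·-0.88377/0.38531] = -0.10726 m/s.
|v| = 0.10726 m/s = 107.26 mm/s.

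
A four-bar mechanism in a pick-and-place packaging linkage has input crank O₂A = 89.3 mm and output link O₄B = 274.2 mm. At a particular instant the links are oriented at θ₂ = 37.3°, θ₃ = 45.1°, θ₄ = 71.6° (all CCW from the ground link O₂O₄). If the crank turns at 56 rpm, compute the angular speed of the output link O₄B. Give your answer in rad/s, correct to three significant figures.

0.581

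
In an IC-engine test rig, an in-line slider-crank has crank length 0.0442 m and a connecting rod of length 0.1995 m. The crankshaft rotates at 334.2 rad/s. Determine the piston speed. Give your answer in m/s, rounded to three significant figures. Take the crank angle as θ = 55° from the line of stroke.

13.7

ω = 334.2 rad/s
For an in-line slider-crank, x = r cosθ + √(L² − r² sin²θ), so v = −rω sinθ·[1 + r cosθ/√(L² − r² sin²θ)].
With r = 0.0442 m, L = 0.1995 m, θ = 55°: √(L² − r² sin²θ) = 0.19619 m.
v = −0.0442·334.2·0.81915·[1 + 0.0442·0.57358/0.19619] = -13.664 m/s.
|v| = 13.664 m/s.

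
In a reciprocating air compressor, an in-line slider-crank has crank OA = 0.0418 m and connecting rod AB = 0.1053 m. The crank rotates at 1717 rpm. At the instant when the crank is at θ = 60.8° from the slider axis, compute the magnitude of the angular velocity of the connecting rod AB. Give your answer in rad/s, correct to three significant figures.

37.1

ω = 179.8 rad/s (converted from 1717 rpm).
The rod makes angle φ with the slider axis where L sinφ = r sinθ; differentiating, L cosφ·φ̇ = r ω cosθ.
L cosφ = √(L² − r² sin²θ) = 0.098776 m.
|ω_rod| = r ω |cosθ| / √(L² − r² sin²θ) = 0.0418·179.8·0.48786/0.098776 = 37.121 rad/s.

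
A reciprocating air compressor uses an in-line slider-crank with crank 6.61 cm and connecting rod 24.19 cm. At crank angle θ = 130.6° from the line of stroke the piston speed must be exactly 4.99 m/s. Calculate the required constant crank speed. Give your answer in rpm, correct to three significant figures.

For an in-line slider-crank, |v_piston| = rω|sinθ|·[1 + r cosθ/√(L² − r² sin²θ)].
With r = 0.0661 m, L = 0.2419 m, θ = 130.6°: the bracketed kinematic factor |dx/dθ| = 0.041065 m.
ω = v/|dx/dθ| = 4.99/0.041065 = 121.52 rad/s.
N = 60ω/(2π) = 1160.4 rpm.

1160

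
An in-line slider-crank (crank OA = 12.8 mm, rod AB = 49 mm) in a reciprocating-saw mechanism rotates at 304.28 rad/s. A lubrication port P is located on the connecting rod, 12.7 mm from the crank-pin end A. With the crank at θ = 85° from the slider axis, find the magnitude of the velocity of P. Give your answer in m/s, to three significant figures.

3.91

ω = 304.3 rad/s.  Crank-pin speed |V_A| = rω = 3.8948 m/s, perpendicular to OA.
Rod angle: sinφ = −(r/L) sinθ ⇒ φ = -15.084°; ω_rod = −rω cosθ/√(L²−r²sin²θ) = -7.1748 rad/s.
V_P = V_A + ω_rod × AP, with AP = 0.0127 m along the rod.
Components: V_Px = −rω sinθ − a·ω_rod·sinφ = -3.9037 m/s;  V_Py = rω cosθ + a·ω_rod·cosφ = +0.25147 m/s.
|V_P| = √(V_Px² + V_Py²) = 3.9118 m/s.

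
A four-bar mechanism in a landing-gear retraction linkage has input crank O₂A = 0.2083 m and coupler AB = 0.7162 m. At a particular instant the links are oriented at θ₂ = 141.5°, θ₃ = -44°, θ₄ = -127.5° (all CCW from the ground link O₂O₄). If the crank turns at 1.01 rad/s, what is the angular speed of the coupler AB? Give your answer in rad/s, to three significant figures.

0.296

ω₂ = 1.01 rad/s
Differentiating the loop-closure r₂e^{iθ₂}+r₃e^{iθ₃}=r₁+r₄e^{iθ₄} gives r₂ω₂e^{iθ₂}+r₃ω₃e^{iθ₃}=r₄ω₄e^{iθ₄}.
Eliminating the other unknown: ω₃ = r₂ω₂ sin(θ₄−θ₂) / [r₃ sin(θ₃−θ₄)].
Numerator sine = +0.99985; denominator sine = +0.99357.
Result = 0.2083·1.01·(+0.99985) / (0.7162·(+0.99357)) = +0.2956 rad/s; magnitude 0.2956 rad/s.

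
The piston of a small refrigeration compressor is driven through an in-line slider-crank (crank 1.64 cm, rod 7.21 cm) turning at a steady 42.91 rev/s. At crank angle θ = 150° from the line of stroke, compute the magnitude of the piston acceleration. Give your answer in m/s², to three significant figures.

893

ω = 2π·42.9 = 269.6 rad/s
x(θ) = r cosθ + √(L² − r² sin²θ); with ω constant, a = ω²·d²x/dθ².
d²x/dθ² = −r cosθ − r²(cos2θ)/√u − r⁴ sin²2θ/(4u^{3/2}),  u = L² − r² sin²θ = 0.00513117 m².
Substituting r = 0.0164 m, L = 0.0721 m, θ = 150°: d²x/dθ² = +0.012289 m.
a = ω²·d²x/dθ² = (269.6)²·(+0.012289) = +893.26 m/s²;  |a| = 893.26 m/s².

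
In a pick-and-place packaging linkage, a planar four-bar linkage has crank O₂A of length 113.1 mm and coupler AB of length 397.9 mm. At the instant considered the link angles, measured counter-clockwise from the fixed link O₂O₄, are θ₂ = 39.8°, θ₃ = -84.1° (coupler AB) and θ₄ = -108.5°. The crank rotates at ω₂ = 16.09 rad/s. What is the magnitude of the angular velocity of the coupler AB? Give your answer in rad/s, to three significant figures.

ω₂ = 16.09 rad/s
Differentiating the loop-closure r₂e^{iθ₂}+r₃e^{iθ₃}=r₁+r₄e^{iθ₄} gives r₂ω₂e^{iθ₂}+r₃ω₃e^{iθ₃}=r₄ω₄e^{iθ₄}.
Eliminating the other unknown: ω₃ = r₂ω₂ sin(θ₄−θ₂) / [r₃ sin(θ₃−θ₄)].
Numerator sine = -0.52547; denominator sine = +0.41310.
Result = 0.1131·16.09·(-0.52547) / (0.3979·(+0.41310)) = -5.8175 rad/s; magnitude 5.8175 rad/s.

5.82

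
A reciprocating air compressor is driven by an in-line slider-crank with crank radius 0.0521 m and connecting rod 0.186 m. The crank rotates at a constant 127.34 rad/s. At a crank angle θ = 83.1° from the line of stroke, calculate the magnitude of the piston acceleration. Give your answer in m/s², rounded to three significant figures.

137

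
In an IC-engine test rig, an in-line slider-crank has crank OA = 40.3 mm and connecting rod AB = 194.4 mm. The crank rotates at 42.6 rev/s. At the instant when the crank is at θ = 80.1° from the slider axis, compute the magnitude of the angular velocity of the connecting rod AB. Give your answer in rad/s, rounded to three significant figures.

ω = 267.7 rad/s (converted from 42.6 rev/s).
The rod makes angle φ with the slider axis where L sinφ = r sinθ; differentiating, L cosφ·φ̇ = r ω cosθ.
L cosφ = √(L² − r² sin²θ) = 0.1903 m.
|ω_rod| = r ω |cosθ| / √(L² − r² sin²θ) = 0.0403·267.7·0.17193/0.1903 = 9.7454 rad/s.

9.75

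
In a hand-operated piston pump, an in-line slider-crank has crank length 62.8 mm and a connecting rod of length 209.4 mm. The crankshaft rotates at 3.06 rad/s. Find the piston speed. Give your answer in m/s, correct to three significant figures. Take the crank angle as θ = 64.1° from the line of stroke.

ω = 3.06 rad/s
For an in-line slider-crank, x = r cosθ + √(L² − r² sin²θ), so v = −rω sinθ·[1 + r cosθ/√(L² − r² sin²θ)].
With r = 0.0628 m, L = 0.2094 m, θ = 64.1°: √(L² − r² sin²θ) = 0.20164 m.
v = −0.0628·3.06·0.89956·[1 + 0.0628·0.43680/0.20164] = -0.19638 m/s.
|v| = 0.19638 m/s.

0.196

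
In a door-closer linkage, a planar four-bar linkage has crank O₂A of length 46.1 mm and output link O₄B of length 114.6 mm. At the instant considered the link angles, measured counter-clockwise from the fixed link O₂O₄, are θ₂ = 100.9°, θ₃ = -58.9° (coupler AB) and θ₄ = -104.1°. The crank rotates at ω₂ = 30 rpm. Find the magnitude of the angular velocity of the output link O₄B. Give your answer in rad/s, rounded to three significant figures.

0.615

ω₂ = 3.142 rad/s (from 30 rpm).
Differentiating the loop-closure r₂e^{iθ₂}+r₃e^{iθ₃}=r₁+r₄e^{iθ₄} gives r₂ω₂e^{iθ₂}+r₃ω₃e^{iθ₃}=r₄ω₄e^{iθ₄}.
Eliminating the other unknown: ω₄ = r₂ω₂ sin(θ₂−θ₃) / [r₄ sin(θ₄−θ₃)].
Numerator sine = +0.34530; denominator sine = -0.70957.
Result = 0.0461·3.142·(+0.34530) / (0.1146·(-0.70957)) = -0.61499 rad/s; magnitude 0.61499 rad/s.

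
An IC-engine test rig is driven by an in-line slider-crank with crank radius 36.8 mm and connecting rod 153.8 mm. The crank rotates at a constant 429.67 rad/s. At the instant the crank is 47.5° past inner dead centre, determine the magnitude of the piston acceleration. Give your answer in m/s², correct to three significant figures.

4470

ω = 429.7 rad/s
x(θ) = r cosθ + √(L² − r² sin²θ); with ω constant, a = ω²·d²x/dθ².
d²x/dθ² = −r cosθ − r²(cos2θ)/√u − r⁴ sin²2θ/(4u^{3/2}),  u = L² − r² sin²θ = 0.0229183 m².
Substituting r = 0.0368 m, L = 0.1538 m, θ = 47.5°: d²x/dθ² = -0.024213 m.
a = ω²·d²x/dθ² = (429.7)²·(-0.024213) = -4470.2 m/s²;  |a| = 4470.2 m/s².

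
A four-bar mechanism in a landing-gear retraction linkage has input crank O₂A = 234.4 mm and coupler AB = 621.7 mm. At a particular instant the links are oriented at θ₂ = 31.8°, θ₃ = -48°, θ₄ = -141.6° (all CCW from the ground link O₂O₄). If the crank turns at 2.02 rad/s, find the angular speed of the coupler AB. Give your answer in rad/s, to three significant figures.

ω₂ = 2.02 rad/s
Differentiating the loop-closure r₂e^{iθ₂}+r₃e^{iθ₃}=r₁+r₄e^{iθ₄} gives r₂ω₂e^{iθ₂}+r₃ω₃e^{iθ₃}=r₄ω₄e^{iθ₄}.
Eliminating the other unknown: ω₃ = r₂ω₂ sin(θ₄−θ₂) / [r₃ sin(θ₃−θ₄)].
Numerator sine = -0.11494; denominator sine = +0.99803.
Result = 0.2344·2.02·(-0.11494) / (0.6217·(+0.99803)) = -0.087709 rad/s; magnitude 0.087709 rad/s.

0.0877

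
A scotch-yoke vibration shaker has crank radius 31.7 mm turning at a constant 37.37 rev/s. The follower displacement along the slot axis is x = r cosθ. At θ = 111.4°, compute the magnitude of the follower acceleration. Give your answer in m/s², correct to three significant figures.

ω = 234.8 rad/s (from 37.37 rev/s).
x = r cosθ ⇒ ẍ = −rω² cosθ (ω constant).
|a| = rω²|cosθ| = 0.0317·(234.8)²·|cos 111.4°| = 637.69 m/s².

638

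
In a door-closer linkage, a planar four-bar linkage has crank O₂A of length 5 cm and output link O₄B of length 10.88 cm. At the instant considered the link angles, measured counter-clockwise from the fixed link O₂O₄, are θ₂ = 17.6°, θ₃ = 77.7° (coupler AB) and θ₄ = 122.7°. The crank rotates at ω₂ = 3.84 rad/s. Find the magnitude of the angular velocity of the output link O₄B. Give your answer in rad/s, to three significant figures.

ω₂ = 3.84 rad/s
Differentiating the loop-closure r₂e^{iθ₂}+r₃e^{iθ₃}=r₁+r₄e^{iθ₄} gives r₂ω₂e^{iθ₂}+r₃ω₃e^{iθ₃}=r₄ω₄e^{iθ₄}.
Eliminating the other unknown: ω₄ = r₂ω₂ sin(θ₂−θ₃) / [r₄ sin(θ₄−θ₃)].
Numerator sine = -0.86690; denominator sine = +0.70711.
Result = 0.05·3.84·(-0.86690) / (0.1088·(+0.70711)) = -2.1635 rad/s; magnitude 2.1635 rad/s.

2.16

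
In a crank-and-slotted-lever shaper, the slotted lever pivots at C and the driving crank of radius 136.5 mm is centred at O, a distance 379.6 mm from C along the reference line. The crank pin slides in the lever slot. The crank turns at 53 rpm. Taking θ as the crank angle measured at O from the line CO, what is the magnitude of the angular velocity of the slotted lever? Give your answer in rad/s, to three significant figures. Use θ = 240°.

0.364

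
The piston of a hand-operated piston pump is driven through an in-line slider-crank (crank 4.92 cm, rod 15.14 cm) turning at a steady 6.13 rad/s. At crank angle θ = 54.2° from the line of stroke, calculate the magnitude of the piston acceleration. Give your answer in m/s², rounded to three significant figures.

0.901

ω = 6.13 rad/s
x(θ) = r cosθ + √(L² − r² sin²θ); with ω constant, a = ω²·d²x/dθ².
d²x/dθ² = −r cosθ − r²(cos2θ)/√u − r⁴ sin²2θ/(4u^{3/2}),  u = L² − r² sin²θ = 0.0213296 m².
Substituting r = 0.0492 m, L = 0.1514 m, θ = 54.2°: d²x/dθ² = -0.023972 m.
a = ω²·d²x/dθ² = (6.13)²·(-0.023972) = -0.90078 m/s²;  |a| = 0.90078 m/s².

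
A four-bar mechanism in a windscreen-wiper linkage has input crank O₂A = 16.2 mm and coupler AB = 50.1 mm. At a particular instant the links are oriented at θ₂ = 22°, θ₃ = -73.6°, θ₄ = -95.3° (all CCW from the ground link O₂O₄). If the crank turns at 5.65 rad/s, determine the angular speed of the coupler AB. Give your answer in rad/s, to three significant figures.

ω₂ = 5.65 rad/s
Differentiating the loop-closure r₂e^{iθ₂}+r₃e^{iθ₃}=r₁+r₄e^{iθ₄} gives r₂ω₂e^{iθ₂}+r₃ω₃e^{iθ₃}=r₄ω₄e^{iθ₄}.
Eliminating the other unknown: ω₃ = r₂ω₂ sin(θ₄−θ₂) / [r₃ sin(θ₃−θ₄)].
Numerator sine = -0.88862; denominator sine = +0.36975.
Result = 0.0162·5.65·(-0.88862) / (0.0501·(+0.36975)) = -4.3907 rad/s; magnitude 4.3907 rad/s.

4.39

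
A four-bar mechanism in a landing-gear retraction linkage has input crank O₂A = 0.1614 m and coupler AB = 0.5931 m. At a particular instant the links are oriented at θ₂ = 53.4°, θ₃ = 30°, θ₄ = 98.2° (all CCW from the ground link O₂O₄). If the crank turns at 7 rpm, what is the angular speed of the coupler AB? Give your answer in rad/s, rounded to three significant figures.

0.151

ω₂ = 0.733 rad/s (from 7 rpm).
Differentiating the loop-closure r₂e^{iθ₂}+r₃e^{iθ₃}=r₁+r₄e^{iθ₄} gives r₂ω₂e^{iθ₂}+r₃ω₃e^{iθ₃}=r₄ω₄e^{iθ₄}.
Eliminating the other unknown: ω₃ = r₂ω₂ sin(θ₄−θ₂) / [r₃ sin(θ₃−θ₄)].
Numerator sine = +0.70463; denominator sine = -0.92849.
Result = 0.1614·0.733·(+0.70463) / (0.5931·(-0.92849)) = -0.15139 rad/s; magnitude 0.15139 rad/s.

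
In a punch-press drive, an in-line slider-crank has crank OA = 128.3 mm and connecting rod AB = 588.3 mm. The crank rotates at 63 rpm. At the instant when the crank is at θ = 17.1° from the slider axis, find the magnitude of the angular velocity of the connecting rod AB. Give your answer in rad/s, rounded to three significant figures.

1.38

ω = 6.597 rad/s (converted from 63 rpm).
The rod makes angle φ with the slider axis where L sinφ = r sinθ; differentiating, L cosφ·φ̇ = r ω cosθ.
L cosφ = √(L² − r² sin²θ) = 0.58709 m.
|ω_rod| = r ω |cosθ| / √(L² − r² sin²θ) = 0.1283·6.597·0.95579/0.58709 = 1.378 rad/s.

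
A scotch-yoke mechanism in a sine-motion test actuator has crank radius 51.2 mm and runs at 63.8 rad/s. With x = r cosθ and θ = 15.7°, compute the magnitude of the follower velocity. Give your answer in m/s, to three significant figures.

0.884

ω = 63.8 rad/s
x = r cosθ ⇒ ẋ = −rω sinθ.
|v| = rω|sinθ| = 0.0512·63.8·|sin 15.7°| = 0.88393 m/s.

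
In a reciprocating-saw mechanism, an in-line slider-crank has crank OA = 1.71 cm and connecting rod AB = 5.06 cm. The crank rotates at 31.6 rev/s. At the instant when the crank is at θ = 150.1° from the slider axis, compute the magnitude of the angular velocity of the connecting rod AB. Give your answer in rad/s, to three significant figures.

59.0

ω = 198.5 rad/s (converted from 31.6 rev/s).
The rod makes angle φ with the slider axis where L sinφ = r sinθ; differentiating, L cosφ·φ̇ = r ω cosθ.
L cosφ = √(L² − r² sin²θ) = 0.049877 m.
|ω_rod| = r ω |cosθ| / √(L² − r² sin²θ) = 0.0171·198.5·0.86690/0.049877 = 59.011 rad/s.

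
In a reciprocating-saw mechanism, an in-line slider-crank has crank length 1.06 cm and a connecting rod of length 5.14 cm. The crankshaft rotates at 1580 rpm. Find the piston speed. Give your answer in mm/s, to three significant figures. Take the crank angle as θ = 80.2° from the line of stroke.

1790

ω = 2π·1580/60 = 165.5 rad/s
For an in-line slider-crank, x = r cosθ + √(L² − r² sin²θ), so v = −rω sinθ·[1 + r cosθ/√(L² − r² sin²θ)].
With r = 0.0106 m, L = 0.0514 m, θ = 80.2°: √(L² − r² sin²θ) = 0.050327 m.
v = −0.0106·165.5·0.98541·[1 + 0.0106·0.17021/0.050327] = -1.7902 m/s.
|v| = 1.7902 m/s = 1790.2 mm/s.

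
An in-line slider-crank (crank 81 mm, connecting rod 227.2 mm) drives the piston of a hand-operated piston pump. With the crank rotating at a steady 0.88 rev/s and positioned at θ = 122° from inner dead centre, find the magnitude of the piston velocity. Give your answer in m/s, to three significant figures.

ω = 2π·0.88 = 5.529 rad/s
For an in-line slider-crank, x = r cosθ + √(L² − r² sin²θ), so v = −rω sinθ·[1 + r cosθ/√(L² − r² sin²θ)].
With r = 0.081 m, L = 0.2272 m, θ = 122°: √(L² − r² sin²θ) = 0.21657 m.
v = −0.081·5.529·0.84805·[1 + 0.081·-0.52992/0.21657] = -0.30453 m/s.
|v| = 0.30453 m/s.

0.305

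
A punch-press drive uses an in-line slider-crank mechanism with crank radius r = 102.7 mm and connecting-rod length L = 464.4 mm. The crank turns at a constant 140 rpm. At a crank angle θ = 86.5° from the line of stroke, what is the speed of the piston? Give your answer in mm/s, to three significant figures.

1520

ω = 2π·140/60 = 14.66 rad/s
For an in-line slider-crank, x = r cosθ + √(L² − r² sin²θ), so v = −rω sinθ·[1 + r cosθ/√(L² − r² sin²θ)].
With r = 0.1027 m, L = 0.4644 m, θ = 86.5°: √(L² − r² sin²θ) = 0.45295 m.
v = −0.1027·14.66·0.99813·[1 + 0.1027·0.06105/0.45295] = -1.5237 m/s.
|v| = 1.5237 m/s = 1523.7 mm/s.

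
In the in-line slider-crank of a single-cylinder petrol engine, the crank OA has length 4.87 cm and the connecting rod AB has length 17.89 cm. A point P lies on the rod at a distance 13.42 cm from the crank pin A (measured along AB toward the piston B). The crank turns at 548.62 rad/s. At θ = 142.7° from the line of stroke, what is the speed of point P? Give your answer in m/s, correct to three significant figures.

14.5

ω = 548.6 rad/s.  Crank-pin speed |V_A| = rω = 26.718 m/s, perpendicular to OA.
Rod angle: sinφ = −(r/L) sinθ ⇒ φ = -9.495°; ω_rod = −rω cosθ/√(L²−r²sin²θ) = +120.45 rad/s.
V_P = V_A + ω_rod × AP, with AP = 0.1342 m along the rod.
Components: V_Px = −rω sinθ − a·ω_rod·sinφ = -13.524 m/s;  V_Py = rω cosθ + a·ω_rod·cosφ = -5.3104 m/s.
|V_P| = √(V_Px² + V_Py²) = 14.529 m/s.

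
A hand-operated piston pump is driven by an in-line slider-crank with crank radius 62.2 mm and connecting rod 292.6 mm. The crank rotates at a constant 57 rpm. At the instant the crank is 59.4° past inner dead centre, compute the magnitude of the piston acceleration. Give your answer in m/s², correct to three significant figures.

ω = 2π·57/60 = 5.969 rad/s
x(θ) = r cosθ + √(L² − r² sin²θ); with ω constant, a = ω²·d²x/dθ².
d²x/dθ² = −r cosθ − r²(cos2θ)/√u − r⁴ sin²2θ/(4u^{3/2}),  u = L² − r² sin²θ = 0.0827484 m².
Substituting r = 0.0622 m, L = 0.2926 m, θ = 59.4°: d²x/dθ² = -0.025304 m.
a = ω²·d²x/dθ² = (5.969)²·(-0.025304) = -0.90156 m/s²;  |a| = 0.90156 m/s².

0.902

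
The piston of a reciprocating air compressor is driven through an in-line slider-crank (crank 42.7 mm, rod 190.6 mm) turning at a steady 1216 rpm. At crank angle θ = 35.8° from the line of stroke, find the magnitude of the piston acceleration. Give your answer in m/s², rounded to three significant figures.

613

ω = 2π·1216/60 = 127.3 rad/s
x(θ) = r cosθ + √(L² − r² sin²θ); with ω constant, a = ω²·d²x/dθ².
d²x/dθ² = −r cosθ − r²(cos2θ)/√u − r⁴ sin²2θ/(4u^{3/2}),  u = L² − r² sin²θ = 0.0357045 m².
Substituting r = 0.0427 m, L = 0.1906 m, θ = 35.8°: d²x/dθ² = -0.037789 m.
a = ω²·d²x/dθ² = (127.3)²·(-0.037789) = -612.76 m/s²;  |a| = 612.76 m/s².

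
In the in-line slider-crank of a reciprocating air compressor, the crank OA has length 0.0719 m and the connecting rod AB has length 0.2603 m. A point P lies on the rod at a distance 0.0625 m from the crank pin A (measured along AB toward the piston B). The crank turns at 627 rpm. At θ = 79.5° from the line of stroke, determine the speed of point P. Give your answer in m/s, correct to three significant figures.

4.75

ω = 65.66 rad/s.  Crank-pin speed |V_A| = rω = 4.7209 m/s, perpendicular to OA.
Rod angle: sinφ = −(r/L) sinθ ⇒ φ = -15.759°; ω_rod = −rω cosθ/√(L²−r²sin²θ) = -3.4342 rad/s.
V_P = V_A + ω_rod × AP, with AP = 0.0625 m along the rod.
Components: V_Px = −rω sinθ − a·ω_rod·sinφ = -4.7001 m/s;  V_Py = rω cosθ + a·ω_rod·cosφ = +0.65375 m/s.
|V_P| = √(V_Px² + V_Py²) = 4.7454 m/s.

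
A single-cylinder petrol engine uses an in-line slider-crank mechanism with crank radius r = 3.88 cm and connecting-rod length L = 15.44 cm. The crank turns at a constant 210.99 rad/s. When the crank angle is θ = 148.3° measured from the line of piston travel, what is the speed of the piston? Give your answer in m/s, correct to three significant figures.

ω = 211 rad/s
For an in-line slider-crank, x = r cosθ + √(L² − r² sin²θ), so v = −rω sinθ·[1 + r cosθ/√(L² − r² sin²θ)].
With r = 0.0388 m, L = 0.1544 m, θ = 148.3°: √(L² − r² sin²θ) = 0.15305 m.
v = −0.0388·211·0.52547·[1 + 0.0388·-0.85081/0.15305] = -3.3739 m/s.
|v| = 3.3739 m/s.

3.37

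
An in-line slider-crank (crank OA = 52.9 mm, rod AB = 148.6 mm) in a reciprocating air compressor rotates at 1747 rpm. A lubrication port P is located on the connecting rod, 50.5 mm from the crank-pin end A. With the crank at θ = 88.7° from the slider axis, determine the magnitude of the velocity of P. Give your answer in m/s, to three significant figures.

9.70

ω = 182.9 rad/s.  Crank-pin speed |V_A| = rω = 9.6778 m/s, perpendicular to OA.
Rod angle: sinφ = −(r/L) sinθ ⇒ φ = -20.848°; ω_rod = −rω cosθ/√(L²−r²sin²θ) = -1.5811 rad/s.
V_P = V_A + ω_rod × AP, with AP = 0.0505 m along the rod.
Components: V_Px = −rω sinθ − a·ω_rod·sinφ = -9.7037 m/s;  V_Py = rω cosθ + a·ω_rod·cosφ = +0.14495 m/s.
|V_P| = √(V_Px² + V_Py²) = 9.7048 m/s.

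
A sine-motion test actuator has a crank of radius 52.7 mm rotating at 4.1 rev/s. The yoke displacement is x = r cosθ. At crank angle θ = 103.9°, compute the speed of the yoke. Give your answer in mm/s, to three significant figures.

1320

ω = 25.76 rad/s (from 4.1 rev/s).
x = r cosθ ⇒ ẋ = −rω sinθ.
|v| = rω|sinθ| = 0.0527·25.76·|sin 103.9°| = 1.3179 m/s = 1317.9 mm/s.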